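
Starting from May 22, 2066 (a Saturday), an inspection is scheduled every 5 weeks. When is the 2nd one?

The 2nd occurrence is 1 interval after the first: 1 × 35 = 35 days after May 22, 2066.
May has 31 days — 9 days to the end of May leaves 26.
26 days into June → June 26, 2066.

June 26, 2066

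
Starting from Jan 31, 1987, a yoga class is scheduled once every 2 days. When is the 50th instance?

May 9, 1987

The 50th occurrence is 49 intervals after the first: 49 × 2 = 98 days after Jan 31, 1987.
Jan has 31 days — 0 days to the end of Jan leaves 98.
Feb has 28 days (70 left).
Mar has 31 days (39 left).
Apr has 30 days (9 left).
9 days into May → May 9, 1987.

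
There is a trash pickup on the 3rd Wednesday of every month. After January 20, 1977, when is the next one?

February 16, 1977

January 1977 starts on a Saturday; its first Wednesday is the 5th, so the 3rd Wednesday is the 19th — January 19, 1977.
That is not after January 20, 1977, so look at February 1977.
February 1977 starts on a Tuesday; its first Wednesday is the 2nd, so the 3rd Wednesday is the 16th — February 16, 1977.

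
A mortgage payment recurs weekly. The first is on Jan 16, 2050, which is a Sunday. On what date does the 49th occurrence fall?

Dec 18, 2050

The 49th occurrence is 48 intervals after the first: 48 × 7 = 336 days after Jan 16, 2050.
Jan has 31 days — 15 days to the end of Jan leaves 321.
Feb has 28 days (293 left).
Mar has 31 days (262 left).
Apr has 30 days (232 left).
May has 31 days (201 left).
Jun has 30 days (171 left).
Jul has 31 days (140 left).
Aug has 31 days (109 left).
Sep has 30 days (79 left).
Oct has 31 days (48 left).
Nov has 30 days (18 left).
18 days into Dec → Dec 18, 2050.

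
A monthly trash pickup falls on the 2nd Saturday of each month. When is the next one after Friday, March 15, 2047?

March 2047 starts on a Friday; its first Saturday is the 2nd, so the 2nd Saturday is the 9th — March 9, 2047.
That is not after March 15, 2047, so look at April 2047.
April 2047 starts on a Monday; its first Saturday is the 6th, so the 2nd Saturday is the 13th — April 13, 2047.

April 13, 2047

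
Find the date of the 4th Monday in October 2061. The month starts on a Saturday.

October 24, 2061

October 2061 begins on a Saturday, so the first Monday is October 3 (2 days later).
The 4th Monday is 3 weeks later: 3 + 21 = 24.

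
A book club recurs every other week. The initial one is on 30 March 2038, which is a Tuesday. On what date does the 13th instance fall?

The 13th occurrence is 12 intervals after the first: 12 × 14 = 168 days after 30 March 2038.
March has 31 days — 1 day to the end of March leaves 167.
April has 30 days (137 left).
May has 31 days (106 left).
June has 30 days (76 left).
July has 31 days (45 left).
August has 31 days (14 left).
14 days into September → 14 September 2038.

14 September 2038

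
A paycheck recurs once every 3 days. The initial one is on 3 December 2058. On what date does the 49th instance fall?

26 April 2059

The 49th occurrence is 48 intervals after the first: 48 × 3 = 144 days after 3 December 2058.
December has 31 days — 28 days to the end of December leaves 116.
January has 31 days (85 left).
February has 28 days (57 left).
March has 31 days (26 left).
26 days into April → 26 April 2059.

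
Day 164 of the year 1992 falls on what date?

Jun 12, 1992

Jan has 31 days (164 − 31 = 133 remain).
Feb has 29 days (133 − 29 = 104 remain).
Mar has 31 days (104 − 31 = 73 remain).
Apr has 30 days (73 − 30 = 43 remain).
May has 31 days (43 − 31 = 12 remain).
12 into Jun → Jun 12.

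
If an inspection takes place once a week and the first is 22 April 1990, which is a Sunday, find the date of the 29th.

The 29th occurrence is 28 intervals after the first: 28 × 7 = 196 days after 22 April 1990.
April has 30 days — 8 days to the end of April leaves 188.
May has 31 days (157 left).
June has 30 days (127 left).
July has 31 days (96 left).
August has 31 days (65 left).
September has 30 days (35 left).
October has 31 days (4 left).
4 days into November → 4 November 1990.

4 November 1990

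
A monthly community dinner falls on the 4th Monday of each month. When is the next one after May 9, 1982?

May 1982 starts on a Saturday; its first Monday is the 3rd, so the 4th Monday is the 24th — May 24, 1982.
May 24, 1982 is after May 9, 1982, so that is the next one.

May 24, 1982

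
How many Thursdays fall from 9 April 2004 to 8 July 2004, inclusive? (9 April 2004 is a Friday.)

13

9 April 2004 is a Friday; the first Thursday on or after it is 15 April 2004 (6 days later).
From 15 April 2004 to 8 July 2004: 15 + 31 + 30 + 8 = 84 days (rest of April, May, June, July).
84 ÷ 7 = 12 full weeks with remainder 0, so 12 more Thursdays after the first → 13.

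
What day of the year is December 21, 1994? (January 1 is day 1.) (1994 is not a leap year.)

355

Days in months before December: 31 + 28 + 31 + 30 + 31 + 30 + 31 + 31 + 30 + 31 + 30 = 334.
Plus 21 days into December → day 355.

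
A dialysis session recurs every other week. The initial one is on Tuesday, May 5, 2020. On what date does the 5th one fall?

June 30, 2020

The 5th occurrence is 4 intervals after the first: 4 × 14 = 56 days after May 5, 2020.
May has 31 days — 26 days to the end of May leaves 30.
30 days into June → June 30, 2020.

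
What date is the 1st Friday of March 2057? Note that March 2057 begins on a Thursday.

2057-03-02

March 2057 begins on a Thursday, so the first Friday is March 2 (1 day later).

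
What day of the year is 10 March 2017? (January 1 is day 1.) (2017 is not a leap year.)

69

Days in months before March: 31 + 28 = 59.
Plus 10 days into March → day 69.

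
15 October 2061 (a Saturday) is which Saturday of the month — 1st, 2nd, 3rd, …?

3rd

Day 15 falls in week ⌈15/7⌉ of the month.
Days 1–7 hold the 1st Saturday, 8–14 the 2nd, 15–21 the 3rd, 22–28 the 4th, 29–31 the 5th.
15 is in the range for the 3rd.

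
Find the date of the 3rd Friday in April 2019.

April 2019 begins on a Monday, so the first Friday is April 5 (4 days later).
The 3rd Friday is 2 weeks later: 5 + 14 = 19.

2019-04-19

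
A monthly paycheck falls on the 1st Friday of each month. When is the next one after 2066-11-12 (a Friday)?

November 2066 starts on a Monday, so its 1st Friday is 2066-11-05 (4 days in).
That is not after 2066-11-12, so look at December 2066.
December 2066 starts on a Wednesday, so its 1st Friday is 2066-12-03 (2 days in).

2066-12-03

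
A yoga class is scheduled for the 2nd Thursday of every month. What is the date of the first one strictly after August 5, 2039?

August 2039 starts on a Monday; its first Thursday is the 4th, so the 2nd Thursday is the 11th — August 11, 2039.
August 11, 2039 is after August 5, 2039, so that is the next one.

August 11, 2039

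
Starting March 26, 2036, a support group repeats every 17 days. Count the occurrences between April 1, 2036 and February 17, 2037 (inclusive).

19

Occurrences land 17·i days after March 26, 2036 for i = 0, 1, 2, …
April 1, 2036 is 6 days after the start; 6 ÷ 17 = 0 remainder 6; since the remainder is 6, round up to i = 1. First occurrence in the window: #2 on April 12, 2036 (1×17 = 17 days in).
February 17, 2037 is 328 days after the start; 328 ÷ 17 = 19 remainder 5. Last occurrence in the window: #20 on February 12, 2037.
Occurrences #2 through #20: 19 in total.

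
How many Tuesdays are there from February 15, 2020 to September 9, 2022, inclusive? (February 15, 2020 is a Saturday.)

February 15, 2020 is a Saturday; the first Tuesday on or after it is February 18, 2020 (3 days later).
From February 18, 2020 to September 9, 2022: 317 + 365 + 252 = 934 days (rest of 2020, 2021, to September 9, 2022 in 2022).
934 ÷ 7 = 133 full weeks with remainder 3, so 133 more Tuesdays after the first → 134.

134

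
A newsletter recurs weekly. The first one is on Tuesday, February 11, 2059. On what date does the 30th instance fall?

September 2, 2059

The 30th occurrence is 29 intervals after the first: 29 × 7 = 203 days after February 11, 2059.
February has 28 days — 17 days to the end of February leaves 186.
March has 31 days (155 left).
April has 30 days (125 left).
May has 31 days (94 left).
June has 30 days (64 left).
July has 31 days (33 left).
August has 31 days (2 left).
2 days into September → September 2, 2059.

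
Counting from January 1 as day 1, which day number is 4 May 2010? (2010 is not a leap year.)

Days in months before May: 31 + 28 + 31 + 30 = 120.
Plus 4 days into May → day 124.

124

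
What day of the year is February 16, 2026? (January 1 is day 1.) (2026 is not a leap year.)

47

Days in months before February: 31 = 31.
Plus 16 days into February → day 47.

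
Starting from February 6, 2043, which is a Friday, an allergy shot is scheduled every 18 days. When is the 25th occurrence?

The 25th occurrence is 24 intervals after the first: 24 × 18 = 432 days after February 6, 2043.
February has 28 days — 22 days to the end of February leaves 410.
From end of February to end of 2043 is 306 days (104 left).
January has 31 days (73 left).
February has 29 days (44 left).
March has 31 days (13 left).
13 days into April → April 13, 2044.

April 13, 2044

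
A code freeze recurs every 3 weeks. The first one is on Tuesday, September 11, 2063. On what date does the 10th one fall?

The 10th occurrence is 9 intervals after the first: 9 × 21 = 189 days after September 11, 2063.
September has 30 days — 19 days to the end of September leaves 170.
October has 31 days (139 left).
November has 30 days (109 left).
December has 31 days (78 left).
January has 31 days (47 left).
February has 29 days (18 left).
18 days into March → March 18, 2064.

March 18, 2064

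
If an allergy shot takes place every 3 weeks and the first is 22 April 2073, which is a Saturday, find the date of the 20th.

26 May 2074

The 20th occurrence is 19 intervals after the first: 19 × 21 = 399 days after 22 April 2073.
April has 30 days — 8 days to the end of April leaves 391.
May has 31 days (360 left).
June has 30 days (330 left).
July has 31 days (299 left).
August has 31 days (268 left).
September has 30 days (238 left).
October has 31 days (207 left).
November has 30 days (177 left).
December has 31 days (146 left).
January has 31 days (115 left).
February has 28 days (87 left).
March has 31 days (56 left).
April has 30 days (26 left).
26 days into May → 26 May 2074.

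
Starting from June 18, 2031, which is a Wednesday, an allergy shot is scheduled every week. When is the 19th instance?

October 22, 2031

The 19th occurrence is 18 intervals after the first: 18 × 7 = 126 days after June 18, 2031.
June has 30 days — 12 days to the end of June leaves 114.
July has 31 days (83 left).
August has 31 days (52 left).
September has 30 days (22 left).
22 days into October → October 22, 2031.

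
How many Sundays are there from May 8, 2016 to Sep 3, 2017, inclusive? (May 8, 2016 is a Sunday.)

May 8, 2016 is a Sunday; the first Sunday on or after it is May 8, 2016.
From May 8, 2016 to Sep 3, 2017: 237 + 246 = 483 days (rest of 2016, to Sep 3, 2017 in 2017).
483 ÷ 7 = 69 full weeks with remainder 0, so 69 more Sundays after the first → 70.

70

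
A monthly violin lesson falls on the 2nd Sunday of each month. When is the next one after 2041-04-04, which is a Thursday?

2041-04-14

April 2041 starts on a Monday; its first Sunday is the 7th, so the 2nd Sunday is the 14th — 2041-04-14.
2041-04-14 is after 2041-04-04, so that is the next one.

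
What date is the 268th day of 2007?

January has 31 days (268 − 31 = 237 remain).
February has 28 days (237 − 28 = 209 remain).
March has 31 days (209 − 31 = 178 remain).
April has 30 days (178 − 30 = 148 remain).
May has 31 days (148 − 31 = 117 remain).
June has 30 days (117 − 30 = 87 remain).
July has 31 days (87 − 31 = 56 remain).
August has 31 days (56 − 31 = 25 remain).
25 into September → September 25.

25 September 2007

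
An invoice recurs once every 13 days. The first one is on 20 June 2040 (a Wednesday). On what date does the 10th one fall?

15 October 2040

The 10th occurrence is 9 intervals after the first: 9 × 13 = 117 days after 20 June 2040.
June has 30 days — 10 days to the end of June leaves 107.
July has 31 days (76 left).
August has 31 days (45 left).
September has 30 days (15 left).
15 days into October → 15 October 2040.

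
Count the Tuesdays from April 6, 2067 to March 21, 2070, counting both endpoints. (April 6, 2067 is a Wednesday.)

154

April 6, 2067 is a Wednesday; the first Tuesday on or after it is April 12, 2067 (6 days later).
From April 12, 2067 to March 21, 2070: 263 + 366 + 365 + 80 = 1074 days (rest of 2067, 2068, 2069, to March 21, 2070 in 2070).
1074 ÷ 7 = 153 full weeks with remainder 3, so 153 more Tuesdays after the first → 154.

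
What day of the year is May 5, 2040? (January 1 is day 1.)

126

Days in months before May: 31 + 29 + 31 + 30 = 121.
Plus 5 days into May → day 126.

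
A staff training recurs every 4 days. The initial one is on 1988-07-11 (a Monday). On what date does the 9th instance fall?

The 9th occurrence is 8 intervals after the first: 8 × 4 = 32 days after 1988-07-11.
July has 31 days — 20 days to the end of July leaves 12.
12 days into August → 1988-08-12.

1988-08-12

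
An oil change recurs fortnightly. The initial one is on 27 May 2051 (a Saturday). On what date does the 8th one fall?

2 September 2051

The 8th occurrence is 7 intervals after the first: 7 × 14 = 98 days after 27 May 2051.
May has 31 days — 4 days to the end of May leaves 94.
June has 30 days (64 left).
July has 31 days (33 left).
August has 31 days (2 left).
2 days into September → 2 September 2051.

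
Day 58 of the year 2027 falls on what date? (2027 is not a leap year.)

2027-02-27

January has 31 days (58 − 31 = 27 remain).
27 into February → February 27.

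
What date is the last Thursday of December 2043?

31 December 2043

The first Thursday of December 2043 is December 3.
December 2043 has 31 days. Adding weeks: 3, 10, 17, 24, 31 — the last one ≤ 31 is the 31st.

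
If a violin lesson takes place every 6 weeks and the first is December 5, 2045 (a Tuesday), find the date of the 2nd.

January 16, 2046

The 2nd occurrence is 1 interval after the first: 1 × 42 = 42 days after December 5, 2045.
December has 31 days — 26 days to the end of December leaves 16.
16 days into January → January 16, 2046.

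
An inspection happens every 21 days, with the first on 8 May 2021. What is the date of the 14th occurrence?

5 February 2022

The 14th occurrence is 13 intervals after the first: 13 × 21 = 273 days after 8 May 2021.
May has 31 days — 23 days to the end of May leaves 250.
June has 30 days (220 left).
July has 31 days (189 left).
August has 31 days (158 left).
September has 30 days (128 left).
October has 31 days (97 left).
November has 30 days (67 left).
December has 31 days (36 left).
January has 31 days (5 left).
5 days into February → 5 February 2022.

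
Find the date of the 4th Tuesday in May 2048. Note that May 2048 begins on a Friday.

May 26, 2048

May 2048 begins on a Friday, so the first Tuesday is May 5 (4 days later).
The 4th Tuesday is 3 weeks later: 5 + 21 = 26.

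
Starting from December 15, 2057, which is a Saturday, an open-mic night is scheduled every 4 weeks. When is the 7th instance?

The 7th occurrence is 6 intervals after the first: 6 × 28 = 168 days after December 15, 2057.
December has 31 days — 16 days to the end of December leaves 152.
January has 31 days (121 left).
February has 28 days (93 left).
March has 31 days (62 left).
April has 30 days (32 left).
May has 31 days (1 left).
1 day into June → June 1, 2058.

June 1, 2058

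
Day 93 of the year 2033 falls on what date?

2033-04-03

January has 31 days (93 − 31 = 62 remain).
February has 28 days (62 − 28 = 34 remain).
March has 31 days (34 − 31 = 3 remain).
3 into April → April 3.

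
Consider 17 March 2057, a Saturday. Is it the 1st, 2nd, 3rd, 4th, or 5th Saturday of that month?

Day 17 falls in week ⌈17/7⌉ of the month.
Days 1–7 hold the 1st Saturday, 8–14 the 2nd, 15–21 the 3rd, 22–28 the 4th, 29–31 the 5th.
17 is in the range for the 3rd.

3rd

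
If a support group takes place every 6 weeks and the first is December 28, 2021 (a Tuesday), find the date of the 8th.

October 18, 2022

The 8th occurrence is 7 intervals after the first: 7 × 42 = 294 days after December 28, 2021.
December has 31 days — 3 days to the end of December leaves 291.
January has 31 days (260 left).
February has 28 days (232 left).
March has 31 days (201 left).
April has 30 days (171 left).
May has 31 days (140 left).
June has 30 days (110 left).
July has 31 days (79 left).
August has 31 days (48 left).
September has 30 days (18 left).
18 days into October → October 18, 2022.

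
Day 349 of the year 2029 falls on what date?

2029-12-15

January has 31 days (349 − 31 = 318 remain).
February has 28 days (318 − 28 = 290 remain).
March has 31 days (290 − 31 = 259 remain).
April has 30 days (259 − 30 = 229 remain).
May has 31 days (229 − 31 = 198 remain).
June has 30 days (198 − 30 = 168 remain).
July has 31 days (168 − 31 = 137 remain).
August has 31 days (137 − 31 = 106 remain).
September has 30 days (106 − 30 = 76 remain).
October has 31 days (76 − 31 = 45 remain).
November has 30 days (45 − 30 = 15 remain).
15 into December → December 15.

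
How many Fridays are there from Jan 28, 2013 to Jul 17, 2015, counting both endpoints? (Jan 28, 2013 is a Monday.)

129

Jan 28, 2013 is a Monday; the first Friday on or after it is Feb 1, 2013 (4 days later).
From Feb 1, 2013 to Jul 17, 2015: 333 + 365 + 198 = 896 days (rest of 2013, 2014, to Jul 17, 2015 in 2015).
896 ÷ 7 = 128 full weeks with remainder 0, so 128 more Fridays after the first → 129.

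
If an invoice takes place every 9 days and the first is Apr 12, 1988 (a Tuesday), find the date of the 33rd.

The 33rd occurrence is 32 intervals after the first: 32 × 9 = 288 days after Apr 12, 1988.
Apr has 30 days — 18 days to the end of Apr leaves 270.
May has 31 days (239 left).
Jun has 30 days (209 left).
Jul has 31 days (178 left).
Aug has 31 days (147 left).
Sep has 30 days (117 left).
Oct has 31 days (86 left).
Nov has 30 days (56 left).
Dec has 31 days (25 left).
25 days into Jan → Jan 25, 1989.

Jan 25, 1989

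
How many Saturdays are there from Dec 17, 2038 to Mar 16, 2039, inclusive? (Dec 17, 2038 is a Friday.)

Dec 17, 2038 is a Friday; the first Saturday on or after it is Dec 18, 2038 (1 day later).
From Dec 18, 2038 to Mar 16, 2039: 13 + 31 + 28 + 16 = 88 days (rest of Dec, Jan, Feb, Mar).
88 ÷ 7 = 12 full weeks with remainder 4, so 12 more Saturdays after the first → 13.

13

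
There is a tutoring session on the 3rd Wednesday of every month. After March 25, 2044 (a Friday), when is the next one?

April 20, 2044

March 2044 starts on a Tuesday; its first Wednesday is the 2nd, so the 3rd Wednesday is the 16th — March 16, 2044.
That is not after March 25, 2044, so look at April 2044.
April 2044 starts on a Friday; its first Wednesday is the 6th, so the 3rd Wednesday is the 20th — April 20, 2044.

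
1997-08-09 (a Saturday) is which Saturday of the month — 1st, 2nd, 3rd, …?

2nd

Day 9 falls in week ⌈9/7⌉ of the month.
Days 1–7 hold the 1st Saturday, 8–14 the 2nd, 15–21 the 3rd, 22–28 the 4th, 29–31 the 5th.
9 is in the range for the 2nd.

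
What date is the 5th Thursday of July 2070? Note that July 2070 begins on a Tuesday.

July 31, 2070

July 2070 begins on a Tuesday, so the first Thursday is July 3 (2 days later).
The 5th Thursday is 4 weeks later: 3 + 28 = 31.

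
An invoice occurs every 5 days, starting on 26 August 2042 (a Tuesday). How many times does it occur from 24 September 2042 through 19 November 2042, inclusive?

Occurrences land 5·i days after 26 August 2042 for i = 0, 1, 2, …
24 September 2042 is 29 days after the start; 29 ÷ 5 = 5 remainder 4; since the remainder is 4, round up to i = 6. First occurrence in the window: #7 on 25 September 2042 (6×5 = 30 days in).
19 November 2042 is 85 days after the start; 85 ÷ 5 = 17 remainder 0. Last occurrence in the window: #18 on 19 November 2042.
Occurrences #7 through #18: 12 in total.

12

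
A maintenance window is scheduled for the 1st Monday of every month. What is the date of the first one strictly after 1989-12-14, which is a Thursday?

December 1989 starts on a Friday, so its 1st Monday is 1989-12-04 (3 days in).
That is not after 1989-12-14, so look at January 1990.
January 1990 starts on a Monday, so its 1st Monday is 1990-01-01.

1990-01-01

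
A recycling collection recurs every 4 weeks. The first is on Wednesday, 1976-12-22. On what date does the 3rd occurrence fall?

1977-02-16

The 3rd occurrence is 2 intervals after the first: 2 × 28 = 56 days after 1976-12-22.
December has 31 days — 9 days to the end of December leaves 47.
January has 31 days (16 left).
16 days into February → 1977-02-16.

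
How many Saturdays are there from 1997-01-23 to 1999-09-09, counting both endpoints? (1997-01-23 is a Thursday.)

137

1997-01-23 is a Thursday; the first Saturday on or after it is 1997-01-25 (2 days later).
From 1997-01-25 to 1999-09-09: 340 + 365 + 252 = 957 days (rest of 1997, 1998, to 1999-09-09 in 1999).
957 ÷ 7 = 136 full weeks with remainder 5, so 136 more Saturdays after the first → 137.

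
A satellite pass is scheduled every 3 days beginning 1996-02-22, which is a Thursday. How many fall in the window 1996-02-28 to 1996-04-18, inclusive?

17

Occurrences land 3·i days after 1996-02-22 for i = 0, 1, 2, …
1996-02-28 is 6 days after the start; 6 ÷ 3 = 2 remainder 0. First occurrence in the window: #3 on 1996-02-28 (2×3 = 6 days in).
1996-04-18 is 56 days after the start; 56 ÷ 3 = 18 remainder 2. Last occurrence in the window: #19 on 1996-04-16.
Occurrences #3 through #19: 17 in total.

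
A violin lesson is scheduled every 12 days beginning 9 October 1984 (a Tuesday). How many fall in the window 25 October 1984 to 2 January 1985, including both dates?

Occurrences land 12·i days after 9 October 1984 for i = 0, 1, 2, …
25 October 1984 is 16 days after the start; 16 ÷ 12 = 1 remainder 4; since the remainder is 4, round up to i = 2. First occurrence in the window: #3 on 2 November 1984 (2×12 = 24 days in).
2 January 1985 is 85 days after the start; 85 ÷ 12 = 7 remainder 1. Last occurrence in the window: #8 on 1 January 1985.
Occurrences #3 through #8: 6 in total.

6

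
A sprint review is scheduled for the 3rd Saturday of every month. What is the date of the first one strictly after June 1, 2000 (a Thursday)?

June 17, 2000

June 2000 starts on a Thursday; its first Saturday is the 3rd, so the 3rd Saturday is the 17th — June 17, 2000.
June 17, 2000 is after June 1, 2000, so that is the next one.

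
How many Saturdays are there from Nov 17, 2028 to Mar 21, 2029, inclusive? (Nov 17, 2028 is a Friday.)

Nov 17, 2028 is a Friday; the first Saturday on or after it is Nov 18, 2028 (1 day later).
From Nov 18, 2028 to Mar 21, 2029: 12 + 31 + 31 + 28 + 21 = 123 days (rest of Nov, Dec, Jan, Feb, Mar).
123 ÷ 7 = 17 full weeks with remainder 4, so 17 more Saturdays after the first → 18.

18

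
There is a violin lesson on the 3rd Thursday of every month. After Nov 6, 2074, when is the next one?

Nov 2074 starts on a Thursday; its first Thursday is the 1st, so the 3rd Thursday is the 15th — Nov 15, 2074.
Nov 15, 2074 is after Nov 6, 2074, so that is the next one.

Nov 15, 2074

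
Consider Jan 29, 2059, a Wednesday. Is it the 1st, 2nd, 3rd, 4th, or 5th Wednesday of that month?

5th

Day 29 falls in week ⌈29/7⌉ of the month.
Days 1–7 hold the 1st Wednesday, 8–14 the 2nd, 15–21 the 3rd, 22–28 the 4th, 29–31 the 5th.
29 is in the range for the 5th.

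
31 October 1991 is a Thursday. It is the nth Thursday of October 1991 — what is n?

5th

Day 31 falls in week ⌈31/7⌉ of the month.
Days 1–7 hold the 1st Thursday, 8–14 the 2nd, 15–21 the 3rd, 22–28 the 4th, 29–31 the 5th.
31 is in the range for the 5th.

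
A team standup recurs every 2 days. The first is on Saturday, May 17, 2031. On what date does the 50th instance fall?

The 50th occurrence is 49 intervals after the first: 49 × 2 = 98 days after May 17, 2031.
May has 31 days — 14 days to the end of May leaves 84.
Jun has 30 days (54 left).
Jul has 31 days (23 left).
23 days into Aug → Aug 23, 2031.

Aug 23, 2031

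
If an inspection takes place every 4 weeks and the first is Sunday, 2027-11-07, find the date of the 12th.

The 12th occurrence is 11 intervals after the first: 11 × 28 = 308 days after 2027-11-07.
November has 30 days — 23 days to the end of November leaves 285.
December has 31 days (254 left).
January has 31 days (223 left).
February has 29 days (194 left).
March has 31 days (163 left).
April has 30 days (133 left).
May has 31 days (102 left).
June has 30 days (72 left).
July has 31 days (41 left).
August has 31 days (10 left).
10 days into September → 2028-09-10.

2028-09-10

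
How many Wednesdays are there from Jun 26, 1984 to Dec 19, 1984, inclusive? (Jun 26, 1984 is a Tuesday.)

Jun 26, 1984 is a Tuesday; the first Wednesday on or after it is Jun 27, 1984 (1 day later).
From Jun 27, 1984 to Dec 19, 1984: 3 + 31 + 31 + 30 + 31 + 30 + 19 = 175 days (rest of Jun, Jul, Aug, Sep, Oct, Nov, Dec).
175 ÷ 7 = 25 full weeks with remainder 0, so 25 more Wednesdays after the first → 26.

26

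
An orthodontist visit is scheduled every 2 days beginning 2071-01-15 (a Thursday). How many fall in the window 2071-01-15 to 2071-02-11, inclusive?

Occurrences land 2·i days after 2071-01-15 for i = 0, 1, 2, …
The window opens on the start date, so the first occurrence inside is #1 on 2071-01-15.
2071-02-11 is 27 days after the start; 27 ÷ 2 = 13 remainder 1. Last occurrence in the window: #14 on 2071-02-10.
Occurrences #1 through #14: 14 in total.

14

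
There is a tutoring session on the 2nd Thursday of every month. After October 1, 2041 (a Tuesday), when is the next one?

October 2041 starts on a Tuesday; its first Thursday is the 3rd, so the 2nd Thursday is the 10th — October 10, 2041.
October 10, 2041 is after October 1, 2041, so that is the next one.

October 10, 2041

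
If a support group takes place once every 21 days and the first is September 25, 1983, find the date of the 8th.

February 19, 1984

The 8th occurrence is 7 intervals after the first: 7 × 21 = 147 days after September 25, 1983.
September has 30 days — 5 days to the end of September leaves 142.
October has 31 days (111 left).
November has 30 days (81 left).
December has 31 days (50 left).
January has 31 days (19 left).
19 days into February → February 19, 1984.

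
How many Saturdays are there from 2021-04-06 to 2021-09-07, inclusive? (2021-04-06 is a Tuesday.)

22

2021-04-06 is a Tuesday; the first Saturday on or after it is 2021-04-10 (4 days later).
From 2021-04-10 to 2021-09-07: 20 + 31 + 30 + 31 + 31 + 7 = 150 days (rest of April, May, June, July, August, September).
150 ÷ 7 = 21 full weeks with remainder 3, so 21 more Saturdays after the first → 22.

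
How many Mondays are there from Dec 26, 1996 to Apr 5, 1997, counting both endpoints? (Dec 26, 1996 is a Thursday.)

Dec 26, 1996 is a Thursday; the first Monday on or after it is Dec 30, 1996 (4 days later).
From Dec 30, 1996 to Apr 5, 1997: 1 + 31 + 28 + 31 + 5 = 96 days (rest of Dec, Jan, Feb, Mar, Apr).
96 ÷ 7 = 13 full weeks with remainder 5, so 13 more Mondays after the first → 14.

14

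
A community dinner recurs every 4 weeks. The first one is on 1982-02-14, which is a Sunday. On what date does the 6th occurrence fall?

1982-07-04

The 6th occurrence is 5 intervals after the first: 5 × 28 = 140 days after 1982-02-14.
February has 28 days — 14 days to the end of February leaves 126.
March has 31 days (95 left).
April has 30 days (65 left).
May has 31 days (34 left).
June has 30 days (4 left).
4 days into July → 1982-07-04.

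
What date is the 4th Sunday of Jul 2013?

Jul 28, 2013

Jul 2013 begins on a Monday, so the first Sunday is Jul 7 (6 days later).
The 4th Sunday is 3 weeks later: 7 + 21 = 28.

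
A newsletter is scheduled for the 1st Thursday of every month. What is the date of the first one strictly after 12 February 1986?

February 1986 starts on a Saturday, so its 1st Thursday is 6 February 1986 (5 days in).
That is not after 12 February 1986, so look at March 1986.
March 1986 starts on a Saturday, so its 1st Thursday is 6 March 1986 (5 days in).

6 March 1986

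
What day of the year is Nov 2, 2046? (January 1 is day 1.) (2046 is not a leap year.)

306

Days in months before Nov: 31 + 28 + 31 + 30 + 31 + 30 + 31 + 31 + 30 + 31 = 304.
Plus 2 days into Nov → day 306.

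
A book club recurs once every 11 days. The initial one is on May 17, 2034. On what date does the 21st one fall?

The 21st occurrence is 20 intervals after the first: 20 × 11 = 220 days after May 17, 2034.
May has 31 days — 14 days to the end of May leaves 206.
Jun has 30 days (176 left).
Jul has 31 days (145 left).
Aug has 31 days (114 left).
Sep has 30 days (84 left).
Oct has 31 days (53 left).
Nov has 30 days (23 left).
23 days into Dec → Dec 23, 2034.

Dec 23, 2034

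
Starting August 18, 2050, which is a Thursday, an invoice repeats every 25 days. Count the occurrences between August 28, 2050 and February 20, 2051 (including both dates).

7

Occurrences land 25·i days after August 18, 2050 for i = 0, 1, 2, …
August 28, 2050 is 10 days after the start; 10 ÷ 25 = 0 remainder 10; since the remainder is 10, round up to i = 1. First occurrence in the window: #2 on September 12, 2050 (1×25 = 25 days in).
February 20, 2051 is 186 days after the start; 186 ÷ 25 = 7 remainder 11. Last occurrence in the window: #8 on February 9, 2051.
Occurrences #2 through #8: 7 in total.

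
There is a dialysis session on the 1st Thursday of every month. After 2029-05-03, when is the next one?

May 2029 starts on a Tuesday, so its 1st Thursday is 2029-05-03 (2 days in).
That is not after 2029-05-03, so look at June 2029.
June 2029 starts on a Friday, so its 1st Thursday is 2029-06-07 (6 days in).

2029-06-07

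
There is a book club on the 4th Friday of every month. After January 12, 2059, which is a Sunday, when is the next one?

January 24, 2059

January 2059 starts on a Wednesday; its first Friday is the 3rd, so the 4th Friday is the 24th — January 24, 2059.
January 24, 2059 is after January 12, 2059, so that is the next one.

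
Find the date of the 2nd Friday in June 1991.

The first Friday of June 1991 is June 7.
The 2nd Friday is 1 weeks later: 7 + 7 = 14.

1991-06-14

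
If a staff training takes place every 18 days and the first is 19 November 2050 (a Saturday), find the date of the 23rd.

20 December 2051

The 23rd occurrence is 22 intervals after the first: 22 × 18 = 396 days after 19 November 2050.
November has 30 days — 11 days to the end of November leaves 385.
December has 31 days (354 left).
January has 31 days (323 left).
February has 28 days (295 left).
March has 31 days (264 left).
April has 30 days (234 left).
May has 31 days (203 left).
June has 30 days (173 left).
July has 31 days (142 left).
August has 31 days (111 left).
September has 30 days (81 left).
October has 31 days (50 left).
November has 30 days (20 left).
20 days into December → 20 December 2051.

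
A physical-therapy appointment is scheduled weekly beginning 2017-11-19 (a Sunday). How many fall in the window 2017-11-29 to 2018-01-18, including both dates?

Occurrences land 7·i days after 2017-11-19 for i = 0, 1, 2, …
2017-11-29 is 10 days after the start; 10 ÷ 7 = 1 remainder 3; since the remainder is 3, round up to i = 2. First occurrence in the window: #3 on 2017-12-03 (2×7 = 14 days in).
2018-01-18 is 60 days after the start; 60 ÷ 7 = 8 remainder 4. Last occurrence in the window: #9 on 2018-01-14.
Occurrences #3 through #9: 7 in total.

7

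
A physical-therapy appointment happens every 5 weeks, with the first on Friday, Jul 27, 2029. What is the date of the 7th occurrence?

The 7th occurrence is 6 intervals after the first: 6 × 35 = 210 days after Jul 27, 2029.
Jul has 31 days — 4 days to the end of Jul leaves 206.
Aug has 31 days (175 left).
Sep has 30 days (145 left).
Oct has 31 days (114 left).
Nov has 30 days (84 left).
Dec has 31 days (53 left).
Jan has 31 days (22 left).
22 days into Feb → Feb 22, 2030.

Feb 22, 2030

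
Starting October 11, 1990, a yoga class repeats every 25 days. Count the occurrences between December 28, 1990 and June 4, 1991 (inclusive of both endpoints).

Occurrences land 25·i days after October 11, 1990 for i = 0, 1, 2, …
December 28, 1990 is 78 days after the start; 78 ÷ 25 = 3 remainder 3; since the remainder is 3, round up to i = 4. First occurrence in the window: #5 on January 19, 1991 (4×25 = 100 days in).
June 4, 1991 is 236 days after the start; 236 ÷ 25 = 9 remainder 11. Last occurrence in the window: #10 on May 24, 1991.
Occurrences #5 through #10: 6 in total.

6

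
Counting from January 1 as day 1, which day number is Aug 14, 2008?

227

Days in months before Aug: 31 + 29 + 31 + 30 + 31 + 30 + 31 = 213.
Plus 14 days into Aug → day 227.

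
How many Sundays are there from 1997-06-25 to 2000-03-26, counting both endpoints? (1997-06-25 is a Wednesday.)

1997-06-25 is a Wednesday; the first Sunday on or after it is 1997-06-29 (4 days later).
From 1997-06-29 to 2000-03-26: 185 + 365 + 365 + 86 = 1001 days (rest of 1997, 1998, 1999, to 2000-03-26 in 2000).
1001 ÷ 7 = 143 full weeks with remainder 0, so 143 more Sundays after the first → 144.

144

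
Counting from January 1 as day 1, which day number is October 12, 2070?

285

Days in months before October: 31 + 28 + 31 + 30 + 31 + 30 + 31 + 31 + 30 = 273.
Plus 12 days into October → day 285.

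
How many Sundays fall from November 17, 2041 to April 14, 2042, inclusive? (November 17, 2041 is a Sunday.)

22

November 17, 2041 is a Sunday; the first Sunday on or after it is November 17, 2041.
From November 17, 2041 to April 14, 2042: 13 + 31 + 31 + 28 + 31 + 14 = 148 days (rest of November, December, January, February, March, April).
148 ÷ 7 = 21 full weeks with remainder 1, so 21 more Sundays after the first → 22.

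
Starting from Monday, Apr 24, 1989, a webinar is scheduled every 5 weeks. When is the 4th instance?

The 4th occurrence is 3 intervals after the first: 3 × 35 = 105 days after Apr 24, 1989.
Apr has 30 days — 6 days to the end of Apr leaves 99.
May has 31 days (68 left).
Jun has 30 days (38 left).
Jul has 31 days (7 left).
7 days into Aug → Aug 7, 1989.

Aug 7, 1989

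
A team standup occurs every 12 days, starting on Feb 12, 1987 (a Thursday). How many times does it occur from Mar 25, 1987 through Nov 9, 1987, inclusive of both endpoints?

19

Occurrences land 12·i days after Feb 12, 1987 for i = 0, 1, 2, …
Mar 25, 1987 is 41 days after the start; 41 ÷ 12 = 3 remainder 5; since the remainder is 5, round up to i = 4. First occurrence in the window: #5 on Apr 1, 1987 (4×12 = 48 days in).
Nov 9, 1987 is 270 days after the start; 270 ÷ 12 = 22 remainder 6. Last occurrence in the window: #23 on Nov 3, 1987.
Occurrences #5 through #23: 19 in total.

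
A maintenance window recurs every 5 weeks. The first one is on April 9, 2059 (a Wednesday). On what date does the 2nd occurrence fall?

May 14, 2059

The 2nd occurrence is 1 interval after the first: 1 × 35 = 35 days after April 9, 2059.
April has 30 days — 21 days to the end of April leaves 14.
14 days into May → May 14, 2059.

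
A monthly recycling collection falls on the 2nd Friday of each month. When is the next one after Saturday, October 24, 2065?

November 13, 2065

October 2065 starts on a Thursday; its first Friday is the 2nd, so the 2nd Friday is the 9th — October 9, 2065.
That is not after October 24, 2065, so look at November 2065.
November 2065 starts on a Sunday; its first Friday is the 6th, so the 2nd Friday is the 13th — November 13, 2065.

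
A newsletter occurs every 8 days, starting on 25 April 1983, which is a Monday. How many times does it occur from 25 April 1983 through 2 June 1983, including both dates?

5

Occurrences land 8·i days after 25 April 1983 for i = 0, 1, 2, …
The window opens on the start date, so the first occurrence inside is #1 on 25 April 1983.
2 June 1983 is 38 days after the start; 38 ÷ 8 = 4 remainder 6. Last occurrence in the window: #5 on 27 May 1983.
Occurrences #1 through #5: 5 in total.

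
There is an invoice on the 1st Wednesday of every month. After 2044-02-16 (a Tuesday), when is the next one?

2044-03-02

February 2044 starts on a Monday, so its 1st Wednesday is 2044-02-03 (2 days in).
That is not after 2044-02-16, so look at March 2044.
March 2044 starts on a Tuesday, so its 1st Wednesday is 2044-03-02 (1 day in).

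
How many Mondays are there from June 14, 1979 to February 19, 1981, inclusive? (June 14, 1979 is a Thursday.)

88

June 14, 1979 is a Thursday; the first Monday on or after it is June 18, 1979 (4 days later).
From June 18, 1979 to February 19, 1981: 196 + 366 + 50 = 612 days (rest of 1979, 1980, to February 19, 1981 in 1981).
612 ÷ 7 = 87 full weeks with remainder 3, so 87 more Mondays after the first → 88.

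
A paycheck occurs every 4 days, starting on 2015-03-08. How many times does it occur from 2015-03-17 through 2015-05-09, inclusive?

13

Occurrences land 4·i days after 2015-03-08 for i = 0, 1, 2, …
2015-03-17 is 9 days after the start; 9 ÷ 4 = 2 remainder 1; since the remainder is 1, round up to i = 3. First occurrence in the window: #4 on 2015-03-20 (3×4 = 12 days in).
2015-05-09 is 62 days after the start; 62 ÷ 4 = 15 remainder 2. Last occurrence in the window: #16 on 2015-05-07.
Occurrences #4 through #16: 13 in total.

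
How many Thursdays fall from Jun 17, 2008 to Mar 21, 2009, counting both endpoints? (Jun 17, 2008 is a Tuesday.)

Jun 17, 2008 is a Tuesday; the first Thursday on or after it is Jun 19, 2008 (2 days later).
From Jun 19, 2008 to Mar 21, 2009: 11 + 31 + 31 + 30 + 31 + 30 + 31 + 31 + 28 + 21 = 275 days (rest of Jun, Jul, Aug, Sep, Oct, Nov, Dec, Jan, Feb, Mar).
275 ÷ 7 = 39 full weeks with remainder 2, so 39 more Thursdays after the first → 40.

40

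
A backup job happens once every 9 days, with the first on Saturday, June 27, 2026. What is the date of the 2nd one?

The 2nd occurrence is 1 interval after the first: 1 × 9 = 9 days after June 27, 2026.
June has 30 days — 3 days to the end of June leaves 6.
6 days into July → July 6, 2026.

July 6, 2026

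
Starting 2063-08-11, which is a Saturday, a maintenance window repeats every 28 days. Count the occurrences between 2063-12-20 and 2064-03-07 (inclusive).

Occurrences land 28·i days after 2063-08-11 for i = 0, 1, 2, …
2063-12-20 is 131 days after the start; 131 ÷ 28 = 4 remainder 19; since the remainder is 19, round up to i = 5. First occurrence in the window: #6 on 2063-12-29 (5×28 = 140 days in).
2064-03-07 is 209 days after the start; 209 ÷ 28 = 7 remainder 13. Last occurrence in the window: #8 on 2064-02-23.
Occurrences #6 through #8: 3 in total.

3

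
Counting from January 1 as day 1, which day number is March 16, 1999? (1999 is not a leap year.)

75

Days in months before March: 31 + 28 = 59.
Plus 16 days into March → day 75.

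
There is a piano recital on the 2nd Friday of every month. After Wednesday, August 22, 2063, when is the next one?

September 14, 2063

August 2063 starts on a Wednesday; its first Friday is the 3rd, so the 2nd Friday is the 10th — August 10, 2063.
That is not after August 22, 2063, so look at September 2063.
September 2063 starts on a Saturday; its first Friday is the 7th, so the 2nd Friday is the 14th — September 14, 2063.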